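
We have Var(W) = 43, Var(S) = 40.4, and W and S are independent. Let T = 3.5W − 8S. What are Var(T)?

Var(T) = 3112.35

Var(T) = a²·Var(W) + b²·Var(S) + 2ab·Cov[W, S] with a = 3.5, b = -8.
Independence gives Cov[W, S] = 0.
= 3.5²·43 + (-8)²·40.4 + 2·3.5·(-8)·0
= 526.75 + 2585.6 + 0 = 3112.35.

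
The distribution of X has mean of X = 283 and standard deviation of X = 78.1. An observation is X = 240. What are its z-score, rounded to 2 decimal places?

z = (X − mean of X) / standard deviation of X = (240 − 283) / 78.1 ≈ -0.55.

z = -0.55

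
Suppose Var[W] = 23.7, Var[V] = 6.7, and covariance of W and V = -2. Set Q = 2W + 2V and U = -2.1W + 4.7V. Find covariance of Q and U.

covariance of Q and U = -46.96

By bilinearity, covariance of Q and U = ac·Var[W] + bd·Var[V] + (ad+bc)·covariance of W and V, with a=2, b=2, c=-2.1, d=4.7.
ac·Var[W] = 2·(-2.1)·23.7 = -99.54
bd·Var[V] = 2·4.7·6.7 = 62.98
(ad+bc)·covariance of W and V = (5.2)·(-2) = -10.4
covariance of Q and U = -99.54 + 62.98 + (-10.4) = -46.96.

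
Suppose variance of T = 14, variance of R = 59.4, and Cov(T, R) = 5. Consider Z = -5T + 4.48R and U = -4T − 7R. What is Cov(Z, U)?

By bilinearity, Cov(Z, U) = ac·variance of T + bd·variance of R + (ad+bc)·Cov(T, R), with a=-5, b=4.48, c=-4, d=-7.
ac·variance of T = (-5)·(-4)·14 = 280
bd·variance of R = 4.48·(-7)·59.4 = -1862.784
(ad+bc)·Cov(T, R) = (17.08)·5 = 85.4
Cov(Z, U) = 280 + (-1862.784) + 85.4 = -1497.384.

Cov(Z, U) = -1497.384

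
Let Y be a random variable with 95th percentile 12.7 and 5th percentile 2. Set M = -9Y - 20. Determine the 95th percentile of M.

95th percentile of M = -38

Since a = -9 < 0 the transformation is decreasing, reversing order: the 95th percentile of M corresponds to the 5th percentile of Y.
So P_{95}(M) = a·P_{5}(Y) + b = (-9)·2 + (-20) = -38.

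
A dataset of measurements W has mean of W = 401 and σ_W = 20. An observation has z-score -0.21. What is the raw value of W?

W = 396.8

W = mean of W + z·σ_W = 401 + (-0.21)·20 = 396.8.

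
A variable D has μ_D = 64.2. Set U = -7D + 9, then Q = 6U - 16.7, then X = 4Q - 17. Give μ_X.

μ_X = -10653.4

μ_U = (-7)·64.2 + 9 = -440.4.
μ_Q = 6·(-440.4) + (-16.7) = -2659.1.
μ_X = 4·(-2659.1) + (-17) = -10653.4.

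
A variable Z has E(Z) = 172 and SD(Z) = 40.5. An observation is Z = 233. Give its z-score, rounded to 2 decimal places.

z = (Z − E(Z)) / SD(Z) = (233 − 172) / 40.5 ≈ 1.51.

z = 1.51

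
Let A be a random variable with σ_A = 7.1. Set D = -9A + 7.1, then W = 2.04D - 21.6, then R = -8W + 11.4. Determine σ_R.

σ_D = |-9|·7.1 = 63.9.
σ_W = |2.04|·63.9 = 130.356.
σ_R = |-8|·130.356 = 1042.848.

σ_R = 1042.848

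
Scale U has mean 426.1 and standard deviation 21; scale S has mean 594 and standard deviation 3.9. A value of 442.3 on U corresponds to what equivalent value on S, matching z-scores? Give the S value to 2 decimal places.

S = 597.01

z = (442.3 − 426.1)/21 ≈ 0.7714.
S = 594 + z·3.9 = 594 + (442.3 − 426.1)·3.9/21 ≈ 597.01.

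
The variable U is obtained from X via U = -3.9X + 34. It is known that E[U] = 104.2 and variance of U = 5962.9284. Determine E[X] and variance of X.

From U = -3.9X + 34: E[U] = a·E[X] + b, so E[X] = (E[U] − b)/a = (104.2 − 34)/(-3.9) = -18.
variance of U = a²·variance of X, so variance of X = 5962.9284/(-3.9)² = 392.04.

E[X] = -18, variance of X = 392.04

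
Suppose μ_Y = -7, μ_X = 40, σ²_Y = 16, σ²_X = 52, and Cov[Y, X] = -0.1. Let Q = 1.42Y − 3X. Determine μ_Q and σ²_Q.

μ_Q = -129.94, σ²_Q = 501.1144

μ_Q = 1.42·μ_Y + (-3)·μ_X = 1.42·(-7) + (-3)·40 = -129.94.
σ²_Q = a²·σ²_Y + b²·σ²_X + 2ab·Cov[Y, X] with a = 1.42, b = -3.
= 1.42²·16 + (-3)²·52 + 2·1.42·(-3)·(-0.1)
= 32.2624 + 468 + 0.852 = 501.1144.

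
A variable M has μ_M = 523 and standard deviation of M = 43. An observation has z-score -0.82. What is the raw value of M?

M = μ_M + z·standard deviation of M = 523 + (-0.82)·43 = 487.74.

M = 487.74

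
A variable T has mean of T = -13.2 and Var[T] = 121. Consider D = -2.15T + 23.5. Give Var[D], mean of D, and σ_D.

Var[D] = 559.3225, mean of D = 51.88, σ_D = 23.65

D = -2.15T + 23.5 is linear with a = -2.15, b = 23.5.
Var[D] = a²·Var[T] = (-2.15)²·121 = 559.3225 (the additive constant 23.5 does not affect variance).
mean of D = a·mean of T + b = (-2.15)·(-13.2) + 23.5 = 51.88.
σ_T = √121 = 11.
σ_D = |a|·σ_T = |-2.15|·11 = 23.65.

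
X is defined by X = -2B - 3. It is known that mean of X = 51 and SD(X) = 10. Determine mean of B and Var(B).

From X = -2B - 3: mean of X = a·mean of B + b, so mean of B = (mean of X − b)/a = (51 − (-3))/(-2) = -27.
Var(X) = 10² = 100.
Var(X) = a²·Var(B), so Var(B) = 100/(-2)² = 25.

mean of B = -27, Var(B) = 25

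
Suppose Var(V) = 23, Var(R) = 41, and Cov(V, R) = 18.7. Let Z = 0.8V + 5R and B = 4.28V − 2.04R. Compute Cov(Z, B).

By bilinearity, Cov(Z, B) = ac·Var(V) + bd·Var(R) + (ad+bc)·Cov(V, R), with a=0.8, b=5, c=4.28, d=-2.04.
ac·Var(V) = 0.8·4.28·23 = 78.752
bd·Var(R) = 5·(-2.04)·41 = -418.2
(ad+bc)·Cov(V, R) = (19.768)·18.7 = 369.6616
Cov(Z, B) = 78.752 + (-418.2) + 369.6616 = 30.2136.

Cov(Z, B) = 30.2136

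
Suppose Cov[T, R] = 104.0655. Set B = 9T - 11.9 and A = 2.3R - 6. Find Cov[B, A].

Cov[B, A] = a·c·Cov[T, R] = 9·2.3·104.0655 = 2154.15585. Additive constants drop out.

Cov[B, A] = 2154.15585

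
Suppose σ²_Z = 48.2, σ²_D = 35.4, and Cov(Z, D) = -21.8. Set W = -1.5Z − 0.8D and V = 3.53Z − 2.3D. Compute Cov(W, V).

Cov(W, V) = -203.7298

By bilinearity, Cov(W, V) = ac·σ²_Z + bd·σ²_D + (ad+bc)·Cov(Z, D), with a=-1.5, b=-0.8, c=3.53, d=-2.3.
ac·σ²_Z = (-1.5)·3.53·48.2 = -255.219
bd·σ²_D = (-0.8)·(-2.3)·35.4 = 65.136
(ad+bc)·Cov(Z, D) = (0.626)·(-21.8) = -13.6468
Cov(W, V) = -255.219 + 65.136 + (-13.6468) = -203.7298.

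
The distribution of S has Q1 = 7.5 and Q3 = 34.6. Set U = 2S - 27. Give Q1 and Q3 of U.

Q1(U) = -12, Q3(U) = 42.2

a = 2 > 0: Q1(U) = a·Q1(S)+b = -12, Q3(U) = a·Q3(S)+b = 42.2.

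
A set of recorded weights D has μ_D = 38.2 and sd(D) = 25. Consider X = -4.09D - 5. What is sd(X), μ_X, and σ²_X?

sd(X) = 102.25, μ_X = -161.238, σ²_X = 10455.0625

X = -4.09D - 5 is linear with a = -4.09, b = -5.
sd(X) = |a|·sd(D) = |-4.09|·25 = 102.25.
μ_X = a·μ_D + b = (-4.09)·38.2 + (-5) = -161.238.
σ²_D = 25² = 625.
σ²_X = a²·σ²_D = (-4.09)²·625 = 10455.0625 (the additive constant -5 does not affect variance).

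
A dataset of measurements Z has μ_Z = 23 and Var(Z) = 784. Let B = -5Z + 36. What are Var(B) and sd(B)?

Var(B) = 19600, sd(B) = 140

B = -5Z + 36 is linear with a = -5, b = 36.
Var(B) = a²·Var(Z) = (-5)²·784 = 19600 (the additive constant 36 does not affect variance).
sd(Z) = √784 = 28.
sd(B) = |a|·sd(Z) = |-5|·28 = 140.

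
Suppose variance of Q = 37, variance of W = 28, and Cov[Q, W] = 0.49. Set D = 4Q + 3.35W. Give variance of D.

variance of D = 919.362

variance of D = a²·variance of Q + b²·variance of W + 2ab·Cov[Q, W] with a = 4, b = 3.35.
= 4²·37 + 3.35²·28 + 2·4·3.35·0.49
= 592 + 314.23 + 13.132 = 919.362.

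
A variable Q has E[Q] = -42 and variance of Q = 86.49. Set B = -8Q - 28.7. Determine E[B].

B = -8Q - 28.7 is linear with a = -8, b = -28.7.
E[B] = a·E[Q] + b = (-8)·(-42) + (-28.7) = 307.3.

E[B] = 307.3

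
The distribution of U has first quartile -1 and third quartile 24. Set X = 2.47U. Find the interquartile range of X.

IQR of U = Q3 − Q1 = 24 − (-1) = 25.
Under X = aU + b, IQR(X) = |a|·IQR(U) = |2.47|·25 = 61.75 (shifts cancel; spread scales by |a|).

IQR(X) = 61.75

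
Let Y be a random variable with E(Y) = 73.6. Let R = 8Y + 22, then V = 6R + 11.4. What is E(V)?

E(V) = 3676.2

E(R) = 8·73.6 + 22 = 610.8.
E(V) = 6·610.8 + 11.4 = 3676.2.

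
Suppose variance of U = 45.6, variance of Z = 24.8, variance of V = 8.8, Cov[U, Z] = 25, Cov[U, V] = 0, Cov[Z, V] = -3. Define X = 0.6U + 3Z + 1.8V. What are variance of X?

variance of X = a²·variance of U + b²·variance of Z + c²·variance of V + 2ab·Cov[U, Z] + 2ac·Cov[U, V] + 2bc·Cov[Z, V], with a = 0.6, b = 3, c = 1.8.
= 16.416 + 223.2 + 28.512 + 90 + 0 + (-32.4)
= 325.728.

variance of X = 325.728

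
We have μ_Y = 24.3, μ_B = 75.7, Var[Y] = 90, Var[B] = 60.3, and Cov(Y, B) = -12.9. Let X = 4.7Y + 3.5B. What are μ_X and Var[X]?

μ_X = 4.7·μ_Y + 3.5·μ_B = 4.7·24.3 + 3.5·75.7 = 379.16.
Var[X] = a²·Var[Y] + b²·Var[B] + 2ab·Cov(Y, B) with a = 4.7, b = 3.5.
= 4.7²·90 + 3.5²·60.3 + 2·4.7·3.5·(-12.9)
= 1988.1 + 738.675 + (-424.41) = 2302.365.

μ_X = 379.16, Var[X] = 2302.365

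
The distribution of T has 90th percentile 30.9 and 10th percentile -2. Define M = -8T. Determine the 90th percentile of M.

Since a = -8 < 0 the transformation is decreasing, reversing order: the 90th percentile of M corresponds to the 10th percentile of T.
So P_{90}(M) = a·P_{10}(T) + b = (-8)·(-2) = 16.

90th percentile of M = 16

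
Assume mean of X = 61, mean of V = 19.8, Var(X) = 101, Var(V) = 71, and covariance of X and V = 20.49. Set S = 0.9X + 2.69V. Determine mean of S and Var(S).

mean of S = 0.9·mean of X + 2.69·mean of V = 0.9·61 + 2.69·19.8 = 108.162.
Var(S) = a²·Var(X) + b²·Var(V) + 2ab·covariance of X and V with a = 0.9, b = 2.69.
= 0.9²·101 + 2.69²·71 + 2·0.9·2.69·20.49
= 81.81 + 513.7631 + 99.21258 = 694.78568.

mean of S = 108.162, Var(S) = 694.78568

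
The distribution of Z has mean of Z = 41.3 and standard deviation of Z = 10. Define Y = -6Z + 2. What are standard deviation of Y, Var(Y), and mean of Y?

Y = -6Z + 2 is linear with a = -6, b = 2.
standard deviation of Y = |a|·standard deviation of Z = |-6|·10 = 60.
Var(Z) = 10² = 100.
Var(Y) = a²·Var(Z) = (-6)²·100 = 3600 (the additive constant 2 does not affect variance).
mean of Y = a·mean of Z + b = (-6)·41.3 + 2 = -245.8.

standard deviation of Y = 60, Var(Y) = 3600, mean of Y = -245.8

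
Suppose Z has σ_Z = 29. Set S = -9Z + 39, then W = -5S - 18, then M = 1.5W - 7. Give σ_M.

σ_S = |-9|·29 = 261.
σ_W = |-5|·261 = 1305.
σ_M = |1.5|·1305 = 1957.5.

σ_M = 1957.5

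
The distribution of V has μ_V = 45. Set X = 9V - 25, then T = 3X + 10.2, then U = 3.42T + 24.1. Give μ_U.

μ_U = 3957.784

μ_X = 9·45 + (-25) = 380.
μ_T = 3·380 + 10.2 = 1150.2.
μ_U = 3.42·1150.2 + 24.1 = 3957.784.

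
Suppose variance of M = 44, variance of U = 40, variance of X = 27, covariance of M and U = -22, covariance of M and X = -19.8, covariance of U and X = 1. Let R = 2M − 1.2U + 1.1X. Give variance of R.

variance of R = a²·variance of M + b²·variance of U + c²·variance of X + 2ab·covariance of M and U + 2ac·covariance of M and X + 2bc·covariance of U and X, with a = 2, b = -1.2, c = 1.1.
= 176 + 57.6 + 32.67 + 105.6 + (-87.12) + (-2.64)
= 282.11.

variance of R = 282.11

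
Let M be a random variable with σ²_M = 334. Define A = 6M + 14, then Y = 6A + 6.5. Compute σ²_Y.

σ²_Y = 432864

σ²_A = 6²·334 = 12024.
σ²_Y = 6²·12024 = 432864.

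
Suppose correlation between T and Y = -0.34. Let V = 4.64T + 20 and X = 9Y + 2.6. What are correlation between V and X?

Linear rescalings preserve correlation up to sign; here the slopes 4.64 and 9 have the same sign, so correlation between V and X = correlation between T and Y = -0.34.

correlation between V and X = -0.34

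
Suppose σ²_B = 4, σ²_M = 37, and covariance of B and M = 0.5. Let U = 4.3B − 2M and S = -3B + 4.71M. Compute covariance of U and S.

By bilinearity, covariance of U and S = ac·σ²_B + bd·σ²_M + (ad+bc)·covariance of B and M, with a=4.3, b=-2, c=-3, d=4.71.
ac·σ²_B = 4.3·(-3)·4 = -51.6
bd·σ²_M = (-2)·4.71·37 = -348.54
(ad+bc)·covariance of B and M = (26.253)·0.5 = 13.1265
covariance of U and S = -51.6 + (-348.54) + 13.1265 = -387.0135.

covariance of U and S = -387.0135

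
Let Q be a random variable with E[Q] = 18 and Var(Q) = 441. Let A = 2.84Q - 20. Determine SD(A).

A = 2.84Q - 20 is linear with a = 2.84, b = -20.
SD(Q) = √441 = 21.
SD(A) = |a|·SD(Q) = |2.84|·21 = 59.64.

SD(A) = 59.64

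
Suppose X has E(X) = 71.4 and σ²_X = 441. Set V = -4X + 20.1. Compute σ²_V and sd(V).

V = -4X + 20.1 is linear with a = -4, b = 20.1.
σ²_V = a²·σ²_X = (-4)²·441 = 7056 (the additive constant 20.1 does not affect variance).
sd(X) = √441 = 21.
sd(V) = |a|·sd(X) = |-4|·21 = 84.

σ²_V = 7056, sd(V) = 84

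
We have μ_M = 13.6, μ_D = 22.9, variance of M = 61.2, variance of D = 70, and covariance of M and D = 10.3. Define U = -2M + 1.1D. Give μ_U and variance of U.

μ_U = (-2)·μ_M + 1.1·μ_D = (-2)·13.6 + 1.1·22.9 = -2.01.
variance of U = a²·variance of M + b²·variance of D + 2ab·covariance of M and D with a = -2, b = 1.1.
= (-2)²·61.2 + 1.1²·70 + 2·(-2)·1.1·10.3
= 244.8 + 84.7 + (-45.32) = 284.18.

μ_U = -2.01, variance of U = 284.18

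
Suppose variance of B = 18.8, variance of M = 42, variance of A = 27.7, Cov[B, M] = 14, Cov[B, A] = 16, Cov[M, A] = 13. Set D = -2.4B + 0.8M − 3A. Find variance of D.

variance of D = a²·variance of B + b²·variance of M + c²·variance of A + 2ab·Cov[B, M] + 2ac·Cov[B, A] + 2bc·Cov[M, A], with a = -2.4, b = 0.8, c = -3.
= 108.288 + 26.88 + 249.3 + (-53.76) + 230.4 + (-62.4)
= 498.708.

variance of D = 498.708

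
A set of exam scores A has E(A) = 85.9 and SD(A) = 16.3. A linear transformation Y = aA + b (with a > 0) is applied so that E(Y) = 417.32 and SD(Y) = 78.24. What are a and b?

a = 4.8, b = 5

SD(Y) = a·SD(A) (a > 0), so a = 78.24/16.3 = 4.8.
E(Y) = a·E(A) + b, so b = 417.32 − 4.8·85.9 = 5.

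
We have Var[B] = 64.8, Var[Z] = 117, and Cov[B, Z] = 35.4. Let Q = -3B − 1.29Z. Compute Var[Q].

Var[Q] = 1051.8957

Var[Q] = a²·Var[B] + b²·Var[Z] + 2ab·Cov[B, Z] with a = -3, b = -1.29.
= (-3)²·64.8 + (-1.29)²·117 + 2·(-3)·(-1.29)·35.4
= 583.2 + 194.6997 + 273.996 = 1051.8957.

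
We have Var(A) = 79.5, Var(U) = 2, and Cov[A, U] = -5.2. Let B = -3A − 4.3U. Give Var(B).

Var(B) = 618.32

Var(B) = a²·Var(A) + b²·Var(U) + 2ab·Cov[A, U] with a = -3, b = -4.3.
= (-3)²·79.5 + (-4.3)²·2 + 2·(-3)·(-4.3)·(-5.2)
= 715.5 + 36.98 + (-134.16) = 618.32.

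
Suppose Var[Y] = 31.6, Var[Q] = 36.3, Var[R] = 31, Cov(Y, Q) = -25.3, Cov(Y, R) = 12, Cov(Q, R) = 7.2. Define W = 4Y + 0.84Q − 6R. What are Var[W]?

Var[W] = a²·Var[Y] + b²·Var[Q] + c²·Var[R] + 2ab·Cov(Y, Q) + 2ac·Cov(Y, R) + 2bc·Cov(Q, R), with a = 4, b = 0.84, c = -6.
= 505.6 + 25.61328 + 1116 + (-170.016) + (-576) + (-72.576)
= 828.62128.

Var[W] = 828.62128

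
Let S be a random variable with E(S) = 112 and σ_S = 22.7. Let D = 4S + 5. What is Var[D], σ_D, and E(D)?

Var[D] = 8244.64, σ_D = 90.8, E(D) = 453

D = 4S + 5 is linear with a = 4, b = 5.
Var[S] = 22.7² = 515.29.
Var[D] = a²·Var[S] = 4²·515.29 = 8244.64 (the additive constant 5 does not affect variance).
σ_D = |a|·σ_S = |4|·22.7 = 90.8.
E(D) = a·E(S) + b = 4·112 + 5 = 453.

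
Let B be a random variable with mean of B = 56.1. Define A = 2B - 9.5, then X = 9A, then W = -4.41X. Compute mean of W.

mean of W = -4076.163

mean of A = 2·56.1 + (-9.5) = 102.7.
mean of X = 9·102.7 = 924.3.
mean of W = (-4.41)·924.3 = -4076.163.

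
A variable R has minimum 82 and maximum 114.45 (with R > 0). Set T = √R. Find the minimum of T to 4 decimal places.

min(T) = 9.0554

√R is increasing on this domain, so min(T) comes from min(R) = 82: min(T) = √(82) ≈ 9.0554.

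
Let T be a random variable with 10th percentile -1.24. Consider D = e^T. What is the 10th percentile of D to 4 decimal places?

e^T is increasing, so P_{10}(D) = g(P_{10}(T)) ≈ 0.2894.

10th percentile of D = 0.2894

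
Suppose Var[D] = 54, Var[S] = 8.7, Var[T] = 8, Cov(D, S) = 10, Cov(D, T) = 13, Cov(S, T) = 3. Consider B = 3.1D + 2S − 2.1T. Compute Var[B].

Var[B] = a²·Var[D] + b²·Var[S] + c²·Var[T] + 2ab·Cov(D, S) + 2ac·Cov(D, T) + 2bc·Cov(S, T), with a = 3.1, b = 2, c = -2.1.
= 518.94 + 34.8 + 35.28 + 124 + (-169.26) + (-25.2)
= 518.56.

Var[B] = 518.56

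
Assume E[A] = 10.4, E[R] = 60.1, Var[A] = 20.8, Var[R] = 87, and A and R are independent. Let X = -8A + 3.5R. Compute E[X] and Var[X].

E[X] = (-8)·E[A] + 3.5·E[R] = (-8)·10.4 + 3.5·60.1 = 127.15.
Var[X] = a²·Var[A] + b²·Var[R] + 2ab·Cov(A, R) with a = -8, b = 3.5.
Independence gives Cov(A, R) = 0.
= (-8)²·20.8 + 3.5²·87 + 2·(-8)·3.5·0
= 1331.2 + 1065.75 + 0 = 2396.95.

E[X] = 127.15, Var[X] = 2396.95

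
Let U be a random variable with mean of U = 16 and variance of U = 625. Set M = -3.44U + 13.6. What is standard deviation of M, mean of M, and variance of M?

standard deviation of M = 86, mean of M = -41.44, variance of M = 7396

M = -3.44U + 13.6 is linear with a = -3.44, b = 13.6.
standard deviation of U = √625 = 25.
standard deviation of M = |a|·standard deviation of U = |-3.44|·25 = 86.
mean of M = a·mean of U + b = (-3.44)·16 + 13.6 = -41.44.
variance of M = a²·variance of U = (-3.44)²·625 = 7396 (the additive constant 13.6 does not affect variance).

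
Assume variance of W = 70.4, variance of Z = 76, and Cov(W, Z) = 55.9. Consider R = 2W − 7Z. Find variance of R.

variance of R = a²·variance of W + b²·variance of Z + 2ab·Cov(W, Z) with a = 2, b = -7.
= 2²·70.4 + (-7)²·76 + 2·2·(-7)·55.9
= 281.6 + 3724 + (-1565.2) = 2440.4.

variance of R = 2440.4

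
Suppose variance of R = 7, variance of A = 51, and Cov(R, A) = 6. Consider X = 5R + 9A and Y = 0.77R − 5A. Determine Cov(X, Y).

By bilinearity, Cov(X, Y) = ac·variance of R + bd·variance of A + (ad+bc)·Cov(R, A), with a=5, b=9, c=0.77, d=-5.
ac·variance of R = 5·0.77·7 = 26.95
bd·variance of A = 9·(-5)·51 = -2295
(ad+bc)·Cov(R, A) = (-18.07)·6 = -108.42
Cov(X, Y) = 26.95 + (-2295) + (-108.42) = -2376.47.

Cov(X, Y) = -2376.47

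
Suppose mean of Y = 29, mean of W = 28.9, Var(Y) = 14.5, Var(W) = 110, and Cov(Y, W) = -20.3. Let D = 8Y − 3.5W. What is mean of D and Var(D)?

mean of D = 8·mean of Y + (-3.5)·mean of W = 8·29 + (-3.5)·28.9 = 130.85.
Var(D) = a²·Var(Y) + b²·Var(W) + 2ab·Cov(Y, W) with a = 8, b = -3.5.
= 8²·14.5 + (-3.5)²·110 + 2·8·(-3.5)·(-20.3)
= 928 + 1347.5 + 1136.8 = 3412.3.

mean of D = 130.85, Var(D) = 3412.3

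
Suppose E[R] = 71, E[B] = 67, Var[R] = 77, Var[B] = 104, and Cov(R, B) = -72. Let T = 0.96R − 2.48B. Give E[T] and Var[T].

E[T] = -98, Var[T] = 1053.44

E[T] = 0.96·E[R] + (-2.48)·E[B] = 0.96·71 + (-2.48)·67 = -98.
Var[T] = a²·Var[R] + b²·Var[B] + 2ab·Cov(R, B) with a = 0.96, b = -2.48.
= 0.96²·77 + (-2.48)²·104 + 2·0.96·(-2.48)·(-72)
= 70.9632 + 639.6416 + 342.8352 = 1053.44.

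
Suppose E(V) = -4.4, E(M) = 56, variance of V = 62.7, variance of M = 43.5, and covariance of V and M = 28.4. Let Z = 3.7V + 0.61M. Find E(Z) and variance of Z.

E(Z) = 3.7·E(V) + 0.61·E(M) = 3.7·(-4.4) + 0.61·56 = 17.88.
variance of Z = a²·variance of V + b²·variance of M + 2ab·covariance of V and M with a = 3.7, b = 0.61.
= 3.7²·62.7 + 0.61²·43.5 + 2·3.7·0.61·28.4
= 858.363 + 16.18635 + 128.1976 = 1002.74695.

E(Z) = 17.88, variance of Z = 1002.74695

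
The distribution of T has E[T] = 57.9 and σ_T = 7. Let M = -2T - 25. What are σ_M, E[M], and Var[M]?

M = -2T - 25 is linear with a = -2, b = -25.
σ_M = |a|·σ_T = |-2|·7 = 14.
E[M] = a·E[T] + b = (-2)·57.9 + (-25) = -140.8.
Var[T] = 7² = 49.
Var[M] = a²·Var[T] = (-2)²·49 = 196 (the additive constant -25 does not affect variance).

σ_M = 14, E[M] = -140.8, Var[M] = 196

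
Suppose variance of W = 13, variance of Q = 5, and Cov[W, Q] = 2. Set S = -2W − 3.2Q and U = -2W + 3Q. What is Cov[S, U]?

By bilinearity, Cov[S, U] = ac·variance of W + bd·variance of Q + (ad+bc)·Cov[W, Q], with a=-2, b=-3.2, c=-2, d=3.
ac·variance of W = (-2)·(-2)·13 = 52
bd·variance of Q = (-3.2)·3·5 = -48
(ad+bc)·Cov[W, Q] = (0.4)·2 = 0.8
Cov[S, U] = 52 + (-48) + 0.8 = 4.8.

Cov[S, U] = 4.8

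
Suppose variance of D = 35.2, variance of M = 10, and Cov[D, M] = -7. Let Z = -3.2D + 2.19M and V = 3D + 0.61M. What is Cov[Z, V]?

By bilinearity, Cov[Z, V] = ac·variance of D + bd·variance of M + (ad+bc)·Cov[D, M], with a=-3.2, b=2.19, c=3, d=0.61.
ac·variance of D = (-3.2)·3·35.2 = -337.92
bd·variance of M = 2.19·0.61·10 = 13.359
(ad+bc)·Cov[D, M] = (4.618)·(-7) = -32.326
Cov[Z, V] = -337.92 + 13.359 + (-32.326) = -356.887.

Cov[Z, V] = -356.887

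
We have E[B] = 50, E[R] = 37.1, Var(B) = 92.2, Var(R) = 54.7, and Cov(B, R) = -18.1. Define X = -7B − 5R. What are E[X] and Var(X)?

E[X] = (-7)·E[B] + (-5)·E[R] = (-7)·50 + (-5)·37.1 = -535.5.
Var(X) = a²·Var(B) + b²·Var(R) + 2ab·Cov(B, R) with a = -7, b = -5.
= (-7)²·92.2 + (-5)²·54.7 + 2·(-7)·(-5)·(-18.1)
= 4517.8 + 1367.5 + (-1267) = 4618.3.

E[X] = -535.5, Var(X) = 4618.3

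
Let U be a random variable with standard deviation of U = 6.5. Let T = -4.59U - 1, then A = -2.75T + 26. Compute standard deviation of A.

standard deviation of T = |-4.59|·6.5 = 29.835.
standard deviation of A = |-2.75|·29.835 = 82.04625.

standard deviation of A = 82.04625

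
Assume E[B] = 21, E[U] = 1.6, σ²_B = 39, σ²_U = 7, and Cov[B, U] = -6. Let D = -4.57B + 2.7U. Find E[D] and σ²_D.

E[D] = (-4.57)·E[B] + 2.7·E[U] = (-4.57)·21 + 2.7·1.6 = -91.65.
σ²_D = a²·σ²_B + b²·σ²_U + 2ab·Cov[B, U] with a = -4.57, b = 2.7.
= (-4.57)²·39 + 2.7²·7 + 2·(-4.57)·2.7·(-6)
= 814.5111 + 51.03 + 148.068 = 1013.6091.

E[D] = -91.65, σ²_D = 1013.6091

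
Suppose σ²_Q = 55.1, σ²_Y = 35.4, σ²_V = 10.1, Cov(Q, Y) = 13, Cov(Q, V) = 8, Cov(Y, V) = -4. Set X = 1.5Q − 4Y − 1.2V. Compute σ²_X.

σ²_X = a²·σ²_Q + b²·σ²_Y + c²·σ²_V + 2ab·Cov(Q, Y) + 2ac·Cov(Q, V) + 2bc·Cov(Y, V), with a = 1.5, b = -4, c = -1.2.
= 123.975 + 566.4 + 14.544 + (-156) + (-28.8) + (-38.4)
= 481.719.

σ²_X = 481.719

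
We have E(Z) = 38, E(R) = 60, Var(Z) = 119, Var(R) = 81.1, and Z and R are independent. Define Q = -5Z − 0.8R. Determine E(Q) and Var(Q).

E(Q) = -238, Var(Q) = 3026.904

E(Q) = (-5)·E(Z) + (-0.8)·E(R) = (-5)·38 + (-0.8)·60 = -238.
Var(Q) = a²·Var(Z) + b²·Var(R) + 2ab·covariance of Z and R with a = -5, b = -0.8.
Independence gives covariance of Z and R = 0.
= (-5)²·119 + (-0.8)²·81.1 + 2·(-5)·(-0.8)·0
= 2975 + 51.904 + 0 = 3026.904.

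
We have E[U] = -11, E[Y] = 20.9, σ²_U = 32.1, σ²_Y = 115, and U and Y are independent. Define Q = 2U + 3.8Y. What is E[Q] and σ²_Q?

E[Q] = 57.42, σ²_Q = 1789

E[Q] = 2·E[U] + 3.8·E[Y] = 2·(-11) + 3.8·20.9 = 57.42.
σ²_Q = a²·σ²_U + b²·σ²_Y + 2ab·Cov[U, Y] with a = 2, b = 3.8.
Independence gives Cov[U, Y] = 0.
= 2²·32.1 + 3.8²·115 + 2·2·3.8·0
= 128.4 + 1660.6 + 0 = 1789.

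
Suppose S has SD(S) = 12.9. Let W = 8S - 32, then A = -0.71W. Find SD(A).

SD(W) = |8|·12.9 = 103.2.
SD(A) = |-0.71|·103.2 = 73.272.

SD(A) = 73.272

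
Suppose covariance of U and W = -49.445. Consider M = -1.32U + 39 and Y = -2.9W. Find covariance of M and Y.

covariance of M and Y = a·c·covariance of U and W = (-1.32)·(-2.9)·(-49.445) = -189.27546. Additive constants drop out.

covariance of M and Y = -189.27546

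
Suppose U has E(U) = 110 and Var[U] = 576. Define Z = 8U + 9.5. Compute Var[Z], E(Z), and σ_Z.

Var[Z] = 36864, E(Z) = 889.5, σ_Z = 192

Z = 8U + 9.5 is linear with a = 8, b = 9.5.
Var[Z] = a²·Var[U] = 8²·576 = 36864 (the additive constant 9.5 does not affect variance).
E(Z) = a·E(U) + b = 8·110 + 9.5 = 889.5.
σ_U = √576 = 24.
σ_Z = |a|·σ_U = |8|·24 = 192.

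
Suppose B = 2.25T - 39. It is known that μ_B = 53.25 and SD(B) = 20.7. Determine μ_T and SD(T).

μ_T = 41, SD(T) = 9.2

From B = 2.25T - 39: μ_B = a·μ_T + b, so μ_T = (μ_B − b)/a = (53.25 − (-39))/2.25 = 41.
SD(B) = |a|·SD(T), so SD(T) = 20.7/|2.25| = 9.2.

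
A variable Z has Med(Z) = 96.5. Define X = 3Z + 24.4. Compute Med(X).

Med(X) = 313.9

A linear map preserves order up to sign, so Med(X) = a·Med(Z) + b = 3·96.5 + 24.4 = 313.9.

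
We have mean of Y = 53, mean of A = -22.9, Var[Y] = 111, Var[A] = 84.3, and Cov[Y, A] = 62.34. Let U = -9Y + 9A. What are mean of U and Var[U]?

mean of U = (-9)·mean of Y + 9·mean of A = (-9)·53 + 9·(-22.9) = -683.1.
Var[U] = a²·Var[Y] + b²·Var[A] + 2ab·Cov[Y, A] with a = -9, b = 9.
= (-9)²·111 + 9²·84.3 + 2·(-9)·9·62.34
= 8991 + 6828.3 + (-10099.08) = 5720.22.

mean of U = -683.1, Var[U] = 5720.22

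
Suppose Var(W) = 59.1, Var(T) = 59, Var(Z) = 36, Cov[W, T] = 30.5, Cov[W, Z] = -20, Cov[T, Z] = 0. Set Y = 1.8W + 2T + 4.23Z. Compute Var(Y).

Var(Y) = a²·Var(W) + b²·Var(T) + c²·Var(Z) + 2ab·Cov[W, T] + 2ac·Cov[W, Z] + 2bc·Cov[T, Z], with a = 1.8, b = 2, c = 4.23.
= 191.484 + 236 + 644.1444 + 219.6 + (-304.56) + 0
= 986.6684.

Var(Y) = 986.6684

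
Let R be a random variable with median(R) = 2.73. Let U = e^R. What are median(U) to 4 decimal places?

median(U) = 15.3329

e^R is monotone on this domain, so median(U) = exp(2.73) ≈ 15.3329.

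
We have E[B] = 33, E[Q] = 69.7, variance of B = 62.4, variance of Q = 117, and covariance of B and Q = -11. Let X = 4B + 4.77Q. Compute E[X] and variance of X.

E[X] = 464.469, variance of X = 3240.7293

E[X] = 4·E[B] + 4.77·E[Q] = 4·33 + 4.77·69.7 = 464.469.
variance of X = a²·variance of B + b²·variance of Q + 2ab·covariance of B and Q with a = 4, b = 4.77.
= 4²·62.4 + 4.77²·117 + 2·4·4.77·(-11)
= 998.4 + 2662.0893 + (-419.76) = 3240.7293.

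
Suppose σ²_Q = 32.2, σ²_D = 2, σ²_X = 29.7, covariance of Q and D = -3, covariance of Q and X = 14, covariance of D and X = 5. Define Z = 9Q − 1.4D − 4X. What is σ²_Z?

σ²_Z = 2210.92

σ²_Z = a²·σ²_Q + b²·σ²_D + c²·σ²_X + 2ab·covariance of Q and D + 2ac·covariance of Q and X + 2bc·covariance of D and X, with a = 9, b = -1.4, c = -4.
= 2608.2 + 3.92 + 475.2 + 75.6 + (-1008) + 56
= 2210.92.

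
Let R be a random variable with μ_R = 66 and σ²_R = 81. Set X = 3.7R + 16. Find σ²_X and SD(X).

σ²_X = 1108.89, SD(X) = 33.3

X = 3.7R + 16 is linear with a = 3.7, b = 16.
σ²_X = a²·σ²_R = 3.7²·81 = 1108.89 (the additive constant 16 does not affect variance).
SD(R) = √81 = 9.
SD(X) = |a|·SD(R) = |3.7|·9 = 33.3.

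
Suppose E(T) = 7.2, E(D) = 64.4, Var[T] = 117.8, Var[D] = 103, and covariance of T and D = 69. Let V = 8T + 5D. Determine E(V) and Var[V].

E(V) = 379.6, Var[V] = 15634.2

E(V) = 8·E(T) + 5·E(D) = 8·7.2 + 5·64.4 = 379.6.
Var[V] = a²·Var[T] + b²·Var[D] + 2ab·covariance of T and D with a = 8, b = 5.
= 8²·117.8 + 5²·103 + 2·8·5·69
= 7539.2 + 2575 + 5520 = 15634.2.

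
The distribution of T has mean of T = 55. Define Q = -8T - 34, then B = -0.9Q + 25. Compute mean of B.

mean of Q = (-8)·55 + (-34) = -474.
mean of B = (-0.9)·(-474) + 25 = 451.6.

mean of B = 451.6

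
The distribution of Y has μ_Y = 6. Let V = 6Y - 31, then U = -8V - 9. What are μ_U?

μ_U = -49

μ_V = 6·6 + (-31) = 5.
μ_U = (-8)·5 + (-9) = -49.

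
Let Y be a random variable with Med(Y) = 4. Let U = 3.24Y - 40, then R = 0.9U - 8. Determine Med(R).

Med(R) = -32.336

Med(U) = 3.24·4 + (-40) = -27.04.
Med(R) = 0.9·(-27.04) + (-8) = -32.336.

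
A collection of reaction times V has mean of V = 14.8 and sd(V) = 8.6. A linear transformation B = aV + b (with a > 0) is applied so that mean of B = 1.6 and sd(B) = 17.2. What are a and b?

a = 2, b = -28

sd(B) = a·sd(V) (a > 0), so a = 17.2/8.6 = 2.
mean of B = a·mean of V + b, so b = 1.6 − 2·14.8 = -28.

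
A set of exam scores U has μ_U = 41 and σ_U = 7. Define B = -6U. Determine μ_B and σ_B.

B = -6U is linear with a = -6, b = 0.
μ_B = a·μ_U + b = (-6)·41 = -246.
σ_B = |a|·σ_U = |-6|·7 = 42.

μ_B = -246, σ_B = 42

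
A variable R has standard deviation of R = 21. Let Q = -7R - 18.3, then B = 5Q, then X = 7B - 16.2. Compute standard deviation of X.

standard deviation of X = 5145

standard deviation of Q = |-7|·21 = 147.
standard deviation of B = |5|·147 = 735.
standard deviation of X = |7|·735 = 5145.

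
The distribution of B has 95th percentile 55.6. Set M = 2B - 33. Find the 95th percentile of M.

95th percentile of M = 78.2

Since a = 2 > 0 the transformation is increasing, so the 95th percentile of M = a·(P_{95} of B) + b = 2·55.6 + (-33) = 78.2.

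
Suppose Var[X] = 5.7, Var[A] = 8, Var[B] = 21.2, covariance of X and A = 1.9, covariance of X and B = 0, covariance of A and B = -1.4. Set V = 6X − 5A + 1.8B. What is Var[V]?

Var[V] = a²·Var[X] + b²·Var[A] + c²·Var[B] + 2ab·covariance of X and A + 2ac·covariance of X and B + 2bc·covariance of A and B, with a = 6, b = -5, c = 1.8.
= 205.2 + 200 + 68.688 + (-114) + 0 + 25.2
= 385.088.

Var[V] = 385.088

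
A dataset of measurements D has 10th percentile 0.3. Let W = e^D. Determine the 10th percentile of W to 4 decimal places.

10th percentile of W = 1.3499

e^D is increasing, so P_{10}(W) = g(P_{10}(D)) ≈ 1.3499.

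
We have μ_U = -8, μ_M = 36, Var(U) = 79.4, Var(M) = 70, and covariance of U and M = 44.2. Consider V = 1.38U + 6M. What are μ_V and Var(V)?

μ_V = 204.96, Var(V) = 3403.16136

μ_V = 1.38·μ_U + 6·μ_M = 1.38·(-8) + 6·36 = 204.96.
Var(V) = a²·Var(U) + b²·Var(M) + 2ab·covariance of U and M with a = 1.38, b = 6.
= 1.38²·79.4 + 6²·70 + 2·1.38·6·44.2
= 151.20936 + 2520 + 731.952 = 3403.16136.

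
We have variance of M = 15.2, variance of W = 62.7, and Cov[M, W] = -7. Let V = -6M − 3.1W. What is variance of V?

variance of V = a²·variance of M + b²·variance of W + 2ab·Cov[M, W] with a = -6, b = -3.1.
= (-6)²·15.2 + (-3.1)²·62.7 + 2·(-6)·(-3.1)·(-7)
= 547.2 + 602.547 + (-260.4) = 889.347.

variance of V = 889.347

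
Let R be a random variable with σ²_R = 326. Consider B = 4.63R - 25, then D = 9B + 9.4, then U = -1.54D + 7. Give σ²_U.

σ²_B = 4.63²·326 = 6988.4294.
σ²_D = 9²·6988.4294 = 566062.7814.
σ²_U = (-1.54)²·566062.7814 = 1342474.49236824.

σ²_U = 1342474.49236824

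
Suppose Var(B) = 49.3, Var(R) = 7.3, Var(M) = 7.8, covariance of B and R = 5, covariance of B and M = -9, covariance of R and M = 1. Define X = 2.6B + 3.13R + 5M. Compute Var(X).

Var(X) = a²·Var(B) + b²·Var(R) + c²·Var(M) + 2ab·covariance of B and R + 2ac·covariance of B and M + 2bc·covariance of R and M, with a = 2.6, b = 3.13, c = 5.
= 333.268 + 71.51737 + 195 + 81.38 + (-234) + 31.3
= 478.46537.

Var(X) = 478.46537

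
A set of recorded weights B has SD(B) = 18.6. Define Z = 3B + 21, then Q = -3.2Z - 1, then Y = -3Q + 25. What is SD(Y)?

SD(Z) = |3|·18.6 = 55.8.
SD(Q) = |-3.2|·55.8 = 178.56.
SD(Y) = |-3|·178.56 = 535.68.

SD(Y) = 535.68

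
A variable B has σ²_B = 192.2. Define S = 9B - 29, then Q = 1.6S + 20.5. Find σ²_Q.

σ²_Q = 39854.592

σ²_S = 9²·192.2 = 15568.2.
σ²_Q = 1.6²·15568.2 = 39854.592.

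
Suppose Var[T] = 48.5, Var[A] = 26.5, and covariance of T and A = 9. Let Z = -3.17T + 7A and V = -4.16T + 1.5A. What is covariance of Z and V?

By bilinearity, covariance of Z and V = ac·Var[T] + bd·Var[A] + (ad+bc)·covariance of T and A, with a=-3.17, b=7, c=-4.16, d=1.5.
ac·Var[T] = (-3.17)·(-4.16)·48.5 = 639.5792
bd·Var[A] = 7·1.5·26.5 = 278.25
(ad+bc)·covariance of T and A = (-33.875)·9 = -304.875
covariance of Z and V = 639.5792 + 278.25 + (-304.875) = 612.9542.

covariance of Z and V = 612.9542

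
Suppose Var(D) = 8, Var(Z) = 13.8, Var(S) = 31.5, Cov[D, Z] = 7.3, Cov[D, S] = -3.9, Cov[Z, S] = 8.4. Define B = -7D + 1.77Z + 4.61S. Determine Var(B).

Var(B) = 1312.57013

Var(B) = a²·Var(D) + b²·Var(Z) + c²·Var(S) + 2ab·Cov[D, Z] + 2ac·Cov[D, S] + 2bc·Cov[Z, S], with a = -7, b = 1.77, c = 4.61.
= 392 + 43.23402 + 669.44115 + (-180.894) + 251.706 + 137.08296
= 1312.57013.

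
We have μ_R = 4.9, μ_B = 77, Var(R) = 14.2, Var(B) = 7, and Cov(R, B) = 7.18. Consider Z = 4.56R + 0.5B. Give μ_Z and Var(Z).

μ_Z = 60.844, Var(Z) = 329.75992

μ_Z = 4.56·μ_R + 0.5·μ_B = 4.56·4.9 + 0.5·77 = 60.844.
Var(Z) = a²·Var(R) + b²·Var(B) + 2ab·Cov(R, B) with a = 4.56, b = 0.5.
= 4.56²·14.2 + 0.5²·7 + 2·4.56·0.5·7.18
= 295.26912 + 1.75 + 32.7408 = 329.75992.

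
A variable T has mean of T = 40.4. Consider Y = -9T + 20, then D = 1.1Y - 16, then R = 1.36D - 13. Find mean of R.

mean of R = -548.7856

mean of Y = (-9)·40.4 + 20 = -343.6.
mean of D = 1.1·(-343.6) + (-16) = -393.96.
mean of R = 1.36·(-393.96) + (-13) = -548.7856.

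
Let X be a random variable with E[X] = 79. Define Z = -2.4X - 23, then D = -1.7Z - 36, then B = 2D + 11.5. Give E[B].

E[Z] = (-2.4)·79 + (-23) = -212.6.
E[D] = (-1.7)·(-212.6) + (-36) = 325.42.
E[B] = 2·325.42 + 11.5 = 662.34.

E[B] = 662.34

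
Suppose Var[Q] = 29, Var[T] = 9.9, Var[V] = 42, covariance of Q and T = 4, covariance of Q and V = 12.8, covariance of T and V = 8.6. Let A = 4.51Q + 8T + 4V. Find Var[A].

Var[A] = a²·Var[Q] + b²·Var[T] + c²·Var[V] + 2ab·covariance of Q and T + 2ac·covariance of Q and V + 2bc·covariance of T and V, with a = 4.51, b = 8, c = 4.
= 589.8629 + 633.6 + 672 + 288.64 + 461.824 + 550.4
= 3196.3269.

Var[A] = 3196.3269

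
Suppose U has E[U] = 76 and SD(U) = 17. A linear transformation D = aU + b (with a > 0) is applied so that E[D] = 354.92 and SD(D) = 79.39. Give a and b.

a = 4.67, b = 0

SD(D) = a·SD(U) (a > 0), so a = 79.39/17 = 4.67.
E[D] = a·E[U] + b, so b = 354.92 − 4.67·76 = 0.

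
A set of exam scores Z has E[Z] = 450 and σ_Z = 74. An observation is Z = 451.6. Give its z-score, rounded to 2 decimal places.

z = 0.02

z = (Z − E[Z]) / σ_Z = (451.6 − 450) / 74 ≈ 0.02.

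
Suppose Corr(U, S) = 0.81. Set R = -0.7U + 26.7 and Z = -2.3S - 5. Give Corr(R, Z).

Corr(R, Z) = 0.81

Linear rescalings preserve correlation up to sign; here the slopes -0.7 and -2.3 have the same sign, so Corr(R, Z) = Corr(U, S) = 0.81.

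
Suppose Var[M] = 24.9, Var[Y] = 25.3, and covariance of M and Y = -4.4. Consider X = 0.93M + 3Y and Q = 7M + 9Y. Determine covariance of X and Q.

By bilinearity, covariance of X and Q = ac·Var[M] + bd·Var[Y] + (ad+bc)·covariance of M and Y, with a=0.93, b=3, c=7, d=9.
ac·Var[M] = 0.93·7·24.9 = 162.099
bd·Var[Y] = 3·9·25.3 = 683.1
(ad+bc)·covariance of M and Y = (29.37)·(-4.4) = -129.228
covariance of X and Q = 162.099 + 683.1 + (-129.228) = 715.971.

covariance of X and Q = 715.971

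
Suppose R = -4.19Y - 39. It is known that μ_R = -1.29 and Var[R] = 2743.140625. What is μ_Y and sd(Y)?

μ_Y = -9, sd(Y) = 12.5

From R = -4.19Y - 39: μ_R = a·μ_Y + b, so μ_Y = (μ_R − b)/a = (-1.29 − (-39))/(-4.19) = -9.
sd(R) = √2743.140625 = 52.375.
sd(R) = |a|·sd(Y), so sd(Y) = 52.375/|-4.19| = 12.5.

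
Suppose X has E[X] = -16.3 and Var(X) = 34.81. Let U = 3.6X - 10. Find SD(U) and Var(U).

SD(U) = 21.24, Var(U) = 451.1376

U = 3.6X - 10 is linear with a = 3.6, b = -10.
SD(X) = √34.81 = 5.9.
SD(U) = |a|·SD(X) = |3.6|·5.9 = 21.24.
Var(U) = a²·Var(X) = 3.6²·34.81 = 451.1376 (the additive constant -10 does not affect variance).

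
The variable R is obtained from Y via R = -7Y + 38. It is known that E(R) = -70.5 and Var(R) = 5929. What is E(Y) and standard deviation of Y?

E(Y) = 15.5, standard deviation of Y = 11

From R = -7Y + 38: E(R) = a·E(Y) + b, so E(Y) = (E(R) − b)/a = (-70.5 − 38)/(-7) = 15.5.
standard deviation of R = √5929 = 77.
standard deviation of R = |a|·standard deviation of Y, so standard deviation of Y = 77/|-7| = 11.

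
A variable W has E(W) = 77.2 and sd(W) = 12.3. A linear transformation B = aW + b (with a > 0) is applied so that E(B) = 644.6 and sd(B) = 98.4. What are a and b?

sd(B) = a·sd(W) (a > 0), so a = 98.4/12.3 = 8.
E(B) = a·E(W) + b, so b = 644.6 − 8·77.2 = 27.

a = 8, b = 27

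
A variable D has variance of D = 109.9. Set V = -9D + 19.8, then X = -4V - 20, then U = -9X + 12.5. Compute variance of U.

variance of U = 11536862.4

variance of V = (-9)²·109.9 = 8901.9.
variance of X = (-4)²·8901.9 = 142430.4.
variance of U = (-9)²·142430.4 = 11536862.4.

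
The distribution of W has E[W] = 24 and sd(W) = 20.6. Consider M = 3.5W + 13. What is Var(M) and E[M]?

M = 3.5W + 13 is linear with a = 3.5, b = 13.
Var(W) = 20.6² = 424.36.
Var(M) = a²·Var(W) = 3.5²·424.36 = 5198.41 (the additive constant 13 does not affect variance).
E[M] = a·E[W] + b = 3.5·24 + 13 = 97.

Var(M) = 5198.41, E[M] = 97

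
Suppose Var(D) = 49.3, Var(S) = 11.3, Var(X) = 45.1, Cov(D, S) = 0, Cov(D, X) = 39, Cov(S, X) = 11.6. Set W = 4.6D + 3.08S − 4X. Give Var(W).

Var(W) = 150.96032

Var(W) = a²·Var(D) + b²·Var(S) + c²·Var(X) + 2ab·Cov(D, S) + 2ac·Cov(D, X) + 2bc·Cov(S, X), with a = 4.6, b = 3.08, c = -4.
= 1043.188 + 107.19632 + 721.6 + 0 + (-1435.2) + (-285.824)
= 150.96032.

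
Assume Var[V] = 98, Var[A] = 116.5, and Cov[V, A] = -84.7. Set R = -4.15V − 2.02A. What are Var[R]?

Var[R] = 743.0914

Var[R] = a²·Var[V] + b²·Var[A] + 2ab·Cov[V, A] with a = -4.15, b = -2.02.
= (-4.15)²·98 + (-2.02)²·116.5 + 2·(-4.15)·(-2.02)·(-84.7)
= 1687.805 + 475.3666 + (-1420.0802) = 743.0914.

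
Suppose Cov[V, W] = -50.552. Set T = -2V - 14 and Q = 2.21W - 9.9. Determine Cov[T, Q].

Cov[T, Q] = 223.43984

Cov[T, Q] = a·c·Cov[V, W] = (-2)·2.21·(-50.552) = 223.43984. Additive constants drop out.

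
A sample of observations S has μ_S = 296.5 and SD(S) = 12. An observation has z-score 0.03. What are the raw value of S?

S = 296.86

S = μ_S + z·SD(S) = 296.5 + 0.03·12 = 296.86.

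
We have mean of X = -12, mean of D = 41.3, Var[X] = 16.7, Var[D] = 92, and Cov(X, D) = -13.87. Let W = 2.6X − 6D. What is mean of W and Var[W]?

mean of W = 2.6·mean of X + (-6)·mean of D = 2.6·(-12) + (-6)·41.3 = -279.
Var[W] = a²·Var[X] + b²·Var[D] + 2ab·Cov(X, D) with a = 2.6, b = -6.
= 2.6²·16.7 + (-6)²·92 + 2·2.6·(-6)·(-13.87)
= 112.892 + 3312 + 432.744 = 3857.636.

mean of W = -279, Var[W] = 3857.636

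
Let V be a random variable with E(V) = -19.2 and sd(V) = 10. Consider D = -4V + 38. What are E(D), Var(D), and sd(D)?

D = -4V + 38 is linear with a = -4, b = 38.
E(D) = a·E(V) + b = (-4)·(-19.2) + 38 = 114.8.
Var(V) = 10² = 100.
Var(D) = a²·Var(V) = (-4)²·100 = 1600 (the additive constant 38 does not affect variance).
sd(D) = |a|·sd(V) = |-4|·10 = 40.

E(D) = 114.8, Var(D) = 1600, sd(D) = 40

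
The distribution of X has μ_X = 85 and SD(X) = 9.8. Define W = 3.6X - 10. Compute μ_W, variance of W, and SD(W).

μ_W = 296, variance of W = 1244.6784, SD(W) = 35.28

W = 3.6X - 10 is linear with a = 3.6, b = -10.
μ_W = a·μ_X + b = 3.6·85 + (-10) = 296.
variance of X = 9.8² = 96.04.
variance of W = a²·variance of X = 3.6²·96.04 = 1244.6784 (the additive constant -10 does not affect variance).
SD(W) = |a|·SD(X) = |3.6|·9.8 = 35.28.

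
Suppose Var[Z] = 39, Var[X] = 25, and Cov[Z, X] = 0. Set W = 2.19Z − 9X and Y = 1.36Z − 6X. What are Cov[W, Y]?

Cov[W, Y] = 1466.1576

By bilinearity, Cov[W, Y] = ac·Var[Z] + bd·Var[X] + (ad+bc)·Cov[Z, X], with a=2.19, b=-9, c=1.36, d=-6.
ac·Var[Z] = 2.19·1.36·39 = 116.1576
bd·Var[X] = (-9)·(-6)·25 = 1350
(ad+bc)·Cov[Z, X] = (-25.38)·0 = 0
Cov[W, Y] = 116.1576 + 1350 + 0 = 1466.1576.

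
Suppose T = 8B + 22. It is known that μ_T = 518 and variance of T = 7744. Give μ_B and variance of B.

μ_B = 62, variance of B = 121

From T = 8B + 22: μ_T = a·μ_B + b, so μ_B = (μ_T − b)/a = (518 − 22)/8 = 62.
variance of T = a²·variance of B, so variance of B = 7744/8² = 121.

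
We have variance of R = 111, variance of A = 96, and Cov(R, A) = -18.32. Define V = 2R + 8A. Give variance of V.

variance of V = a²·variance of R + b²·variance of A + 2ab·Cov(R, A) with a = 2, b = 8.
= 2²·111 + 8²·96 + 2·2·8·(-18.32)
= 444 + 6144 + (-586.24) = 6001.76.

variance of V = 6001.76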